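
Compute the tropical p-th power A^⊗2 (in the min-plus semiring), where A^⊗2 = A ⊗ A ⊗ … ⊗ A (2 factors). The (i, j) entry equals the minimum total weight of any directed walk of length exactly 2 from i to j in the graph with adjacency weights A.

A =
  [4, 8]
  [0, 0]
A^⊗2 =
  [8, 8]
  [0, 0]

Each entry (A^⊗2)_ij equals the minimum over all length-2 walks i = v_0 → v_1 → … → v_2 = j of Σ_t A[v_t][v_{t+1}]. For example, for (i, j) = (0, 1) we minimise over 2 possible intermediate vertex sequences; the minimum is 8, attained along the walk 0 → 1 → 1.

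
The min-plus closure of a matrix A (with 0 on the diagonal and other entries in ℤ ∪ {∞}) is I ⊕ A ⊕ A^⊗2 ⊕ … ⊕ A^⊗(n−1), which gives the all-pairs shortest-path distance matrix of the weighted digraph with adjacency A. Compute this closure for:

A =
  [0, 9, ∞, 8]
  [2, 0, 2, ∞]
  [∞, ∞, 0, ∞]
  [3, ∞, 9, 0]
Closure =
  [0, 9, 11, 8]
  [2, 0, 2, 10]
  [∞, ∞, 0, ∞]
  [3, 12, 9, 0]

This is the Floyd-Warshall all-pairs shortest-path computation. For each intermediate vertex k = 0, 1, …, 3, update dist[i][j] ← min(dist[i][j], dist[i][k] + dist[k][j]). The final matrix gives, for each (i, j), the minimum total weight of any directed path from i to j (possibly empty when i = j).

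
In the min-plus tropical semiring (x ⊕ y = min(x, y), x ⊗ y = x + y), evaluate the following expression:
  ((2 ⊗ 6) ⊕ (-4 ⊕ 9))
((2 ⊗ 6) ⊕ (-4 ⊕ 9)) = -4

Expand innermost to outermost. Recall ⊕ takes the minimum of its arguments and ⊗ takes their sum. Working out the expression ((2 ⊗ 6) ⊕ (-4 ⊕ 9)) gives -4.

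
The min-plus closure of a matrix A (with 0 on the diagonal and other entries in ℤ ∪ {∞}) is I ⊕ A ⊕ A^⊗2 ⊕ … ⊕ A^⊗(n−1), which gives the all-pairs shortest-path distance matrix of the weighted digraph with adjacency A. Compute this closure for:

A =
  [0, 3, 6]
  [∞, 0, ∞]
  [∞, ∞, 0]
Closure =
  [0, 3, 6]
  [∞, 0, ∞]
  [∞, ∞, 0]

This is the Floyd-Warshall all-pairs shortest-path computation. For each intermediate vertex k = 0, 1, …, 2, update dist[i][j] ← min(dist[i][j], dist[i][k] + dist[k][j]). The final matrix gives, for each (i, j), the minimum total weight of any directed path from i to j (possibly empty when i = j).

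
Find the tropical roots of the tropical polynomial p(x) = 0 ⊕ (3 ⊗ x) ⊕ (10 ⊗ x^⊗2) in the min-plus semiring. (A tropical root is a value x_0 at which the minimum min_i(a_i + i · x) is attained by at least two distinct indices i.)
Roots: {-7, -3}

Each tropical root is a break point of the lower envelope of the lines y = a_i + i · x (there are 3 lines, with slopes 0, 1, ..., 2). Only the lines that attain the minimum somewhere contribute to roots; other lines are dominated. Here the surviving (envelope) indices are i = 2, i = 1, i = 0.
Intersections between consecutive envelope lines give the roots: for adjacent envelope indices i < j the intersection is x = (a_i − a_j) / (j − i). Reading off the sorted break points: {-7, -3}.
Verification: at each break x_0, at least two indices attain the minimum of min_i(a_i + i · x_0).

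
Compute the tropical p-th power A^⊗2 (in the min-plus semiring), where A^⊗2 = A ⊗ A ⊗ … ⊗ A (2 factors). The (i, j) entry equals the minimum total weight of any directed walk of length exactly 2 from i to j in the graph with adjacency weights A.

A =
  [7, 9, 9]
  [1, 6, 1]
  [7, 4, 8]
A^⊗2 =
  [10, 13, 10]
  [7, 5, 7]
  [5, 10, 5]

Each entry (A^⊗2)_ij equals the minimum over all length-2 walks i = v_0 → v_1 → … → v_2 = j of Σ_t A[v_t][v_{t+1}]. For example, for (i, j) = (0, 2) we minimise over 3 possible intermediate vertex sequences; the minimum is 10, attained along the walk 0 → 1 → 2.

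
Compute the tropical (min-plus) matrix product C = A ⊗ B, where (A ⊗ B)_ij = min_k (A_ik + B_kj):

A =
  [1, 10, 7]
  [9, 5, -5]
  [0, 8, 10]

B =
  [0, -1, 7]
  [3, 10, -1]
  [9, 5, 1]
A ⊗ B =
  [1, 0, 8]
  [4, 0, -4]
  [0, -1, 7]

Apply the min-plus product entry-by-entry:
  C[0][0] = min over k of (A[0][0] + B[0][0] = 1 + 0 = 1, A[0][1] + B[1][0] = 10 + 3 = 13, A[0][2] + B[2][0] = 7 + 9 = 16) = 1 (attained at k = 0)
  C[0][1] = min over k of (A[0][0] + B[0][1] = 1 + -1 = 0, A[0][1] + B[1][1] = 10 + 10 = 20, A[0][2] + B[2][1] = 7 + 5 = 12) = 0 (attained at k = 0)
  C[0][2] = min over k of (A[0][0] + B[0][2] = 1 + 7 = 8, A[0][1] + B[1][2] = 10 + -1 = 9, A[0][2] + B[2][2] = 7 + 1 = 8) = 8 (attained at k = 0)
  C[1][0] = min over k of (A[1][0] + B[0][0] = 9 + 0 = 9, A[1][1] + B[1][0] = 5 + 3 = 8, A[1][2] + B[2][0] = -5 + 9 = 4) = 4 (attained at k = 2)
  C[1][1] = min over k of (A[1][0] + B[0][1] = 9 + -1 = 8, A[1][1] + B[1][1] = 5 + 10 = 15, A[1][2] + B[2][1] = -5 + 5 = 0) = 0 (attained at k = 2)
  C[1][2] = min over k of (A[1][0] + B[0][2] = 9 + 7 = 16, A[1][1] + B[1][2] = 5 + -1 = 4, A[1][2] + B[2][2] = -5 + 1 = -4) = -4 (attained at k = 2)
  C[2][0] = min over k of (A[2][0] + B[0][0] = 0 + 0 = 0, A[2][1] + B[1][0] = 8 + 3 = 11, A[2][2] + B[2][0] = 10 + 9 = 19) = 0 (attained at k = 0)
  C[2][1] = min over k of (A[2][0] + B[0][1] = 0 + -1 = -1, A[2][1] + B[1][1] = 8 + 10 = 18, A[2][2] + B[2][1] = 10 + 5 = 15) = -1 (attained at k = 0)
  C[2][2] = min over k of (A[2][0] + B[0][2] = 0 + 7 = 7, A[2][1] + B[1][2] = 8 + -1 = 7, A[2][2] + B[2][2] = 10 + 1 = 11) = 7 (attained at k = 0)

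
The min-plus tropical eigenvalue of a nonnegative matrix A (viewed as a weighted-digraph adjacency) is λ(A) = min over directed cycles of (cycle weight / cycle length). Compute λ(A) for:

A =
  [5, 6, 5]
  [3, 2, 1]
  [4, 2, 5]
λ(A) = 3/2

Enumerate directed cycles and compute their means (weight / length). Sample:
  cycle 0 → 0: weight = 5, length = 1, mean = 5/1 ≈ 5.000
  cycle 1 → 1: weight = 2, length = 1, mean = 2/1 ≈ 2.000
  cycle 2 → 2: weight = 5, length = 1, mean = 5/1 ≈ 5.000
  cycle 0 → 1 → 0: weight = 9, length = 2, mean = 9/2 ≈ 4.500
  cycle 0 → 2 → 0: weight = 9, length = 2, mean = 9/2 ≈ 4.500
  cycle 1 → 0 → 1: weight = 9, length = 2, mean = 9/2 ≈ 4.500
Minimum mean = 1.500, attained e.g. along the cycle 1 → 2 → 1 with weight 3 and length 2. So λ(A) = 3/2 = 3/2.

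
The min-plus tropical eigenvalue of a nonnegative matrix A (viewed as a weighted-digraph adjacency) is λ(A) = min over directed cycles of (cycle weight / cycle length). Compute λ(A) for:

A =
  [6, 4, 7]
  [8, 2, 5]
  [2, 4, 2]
λ(A) = 2

Enumerate directed cycles and compute their means (weight / length). Sample:
  cycle 0 → 0: weight = 6, length = 1, mean = 6/1 ≈ 6.000
  cycle 1 → 1: weight = 2, length = 1, mean = 2/1 ≈ 2.000
  cycle 2 → 2: weight = 2, length = 1, mean = 2/1 ≈ 2.000
  cycle 0 → 1 → 0: weight = 12, length = 2, mean = 12/2 ≈ 6.000
  cycle 0 → 2 → 0: weight = 9, length = 2, mean = 9/2 ≈ 4.500
  cycle 1 → 0 → 1: weight = 12, length = 2, mean = 12/2 ≈ 6.000
Minimum mean = 2.000, attained e.g. along the cycle 1 → 1 with weight 2 and length 1. So λ(A) = 2/1 = 2.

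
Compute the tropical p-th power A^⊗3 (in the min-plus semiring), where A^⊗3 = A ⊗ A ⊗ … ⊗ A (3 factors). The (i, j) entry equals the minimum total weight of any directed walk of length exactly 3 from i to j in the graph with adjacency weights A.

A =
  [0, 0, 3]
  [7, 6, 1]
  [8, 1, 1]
A^⊗3 =
  [0, 0, 1]
  [7, 3, 3]
  [8, 3, 3]

Each entry (A^⊗3)_ij equals the minimum over all length-3 walks i = v_0 → v_1 → … → v_3 = j of Σ_t A[v_t][v_{t+1}]. For example, for (i, j) = (0, 2) we minimise over 9 possible intermediate vertex sequences; the minimum is 1, attained along the walk 0 → 0 → 1 → 2.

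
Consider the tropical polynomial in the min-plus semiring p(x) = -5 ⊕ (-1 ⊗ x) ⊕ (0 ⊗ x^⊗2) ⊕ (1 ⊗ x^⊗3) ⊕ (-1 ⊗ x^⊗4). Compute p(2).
p(2) = -5

A tropical monomial a ⊗ x^⊗i evaluates to a + i · x. Evaluating each term at x = 2:
  Term 0 contributes -5 + 0 · 2 = -5
  Term 1 contributes -1 + 1 · 2 = 1
  Term 2 contributes 0 + 2 · 2 = 4
  Term 3 contributes 1 + 3 · 2 = 7
  Term 4 contributes -1 + 4 · 2 = 7
p(2) = ⊕ of these = min[-5, 1, 4, 7, 7] = -5.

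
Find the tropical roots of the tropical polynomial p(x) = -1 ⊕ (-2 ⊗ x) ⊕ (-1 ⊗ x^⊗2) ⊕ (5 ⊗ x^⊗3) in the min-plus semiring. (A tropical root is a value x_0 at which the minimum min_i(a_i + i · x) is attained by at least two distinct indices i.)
Roots: {-6, -1, 1}

Each tropical root is a break point of the lower envelope of the lines y = a_i + i · x (there are 4 lines, with slopes 0, 1, ..., 3). Only the lines that attain the minimum somewhere contribute to roots; other lines are dominated. Here the surviving (envelope) indices are i = 3, i = 2, i = 1, i = 0.
Intersections between consecutive envelope lines give the roots: for adjacent envelope indices i < j the intersection is x = (a_i − a_j) / (j − i). Reading off the sorted break points: {-6, -1, 1}.
Verification: at each break x_0, at least two indices attain the minimum of min_i(a_i + i · x_0).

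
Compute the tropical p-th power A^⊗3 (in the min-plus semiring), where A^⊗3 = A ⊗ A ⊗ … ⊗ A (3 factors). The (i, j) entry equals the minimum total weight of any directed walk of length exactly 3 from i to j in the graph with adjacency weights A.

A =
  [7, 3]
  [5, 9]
A^⊗3 =
  [15, 11]
  [13, 15]

Each entry (A^⊗3)_ij equals the minimum over all length-3 walks i = v_0 → v_1 → … → v_3 = j of Σ_t A[v_t][v_{t+1}]. For example, for (i, j) = (0, 1) we minimise over 4 possible intermediate vertex sequences; the minimum is 11, attained along the walk 0 → 1 → 0 → 1.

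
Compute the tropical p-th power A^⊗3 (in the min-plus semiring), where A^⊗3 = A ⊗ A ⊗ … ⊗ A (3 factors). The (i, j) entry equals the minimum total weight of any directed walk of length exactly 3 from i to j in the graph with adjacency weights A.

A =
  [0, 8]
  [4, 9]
A^⊗3 =
  [0, 8]
  [4, 12]

Each entry (A^⊗3)_ij equals the minimum over all length-3 walks i = v_0 → v_1 → … → v_3 = j of Σ_t A[v_t][v_{t+1}]. For example, for (i, j) = (0, 1) we minimise over 4 possible intermediate vertex sequences; the minimum is 8, attained along the walk 0 → 0 → 0 → 1.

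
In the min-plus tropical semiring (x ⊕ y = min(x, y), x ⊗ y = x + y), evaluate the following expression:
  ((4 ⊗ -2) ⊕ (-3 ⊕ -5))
((4 ⊗ -2) ⊕ (-3 ⊕ -5)) = -5

Expand innermost to outermost. Recall ⊕ takes the minimum of its arguments and ⊗ takes their sum. Working out the expression ((4 ⊗ -2) ⊕ (-3 ⊕ -5)) gives -5.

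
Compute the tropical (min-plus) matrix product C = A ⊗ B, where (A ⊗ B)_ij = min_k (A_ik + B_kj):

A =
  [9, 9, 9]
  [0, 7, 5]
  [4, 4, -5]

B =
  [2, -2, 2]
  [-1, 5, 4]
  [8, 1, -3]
A ⊗ B =
  [8, 7, 6]
  [2, -2, 2]
  [3, -4, -8]

Apply the min-plus product entry-by-entry:
  C[0][0] = min over k of (A[0][0] + B[0][0] = 9 + 2 = 11, A[0][1] + B[1][0] = 9 + -1 = 8, A[0][2] + B[2][0] = 9 + 8 = 17) = 8 (attained at k = 1)
  C[0][1] = min over k of (A[0][0] + B[0][1] = 9 + -2 = 7, A[0][1] + B[1][1] = 9 + 5 = 14, A[0][2] + B[2][1] = 9 + 1 = 10) = 7 (attained at k = 0)
  C[0][2] = min over k of (A[0][0] + B[0][2] = 9 + 2 = 11, A[0][1] + B[1][2] = 9 + 4 = 13, A[0][2] + B[2][2] = 9 + -3 = 6) = 6 (attained at k = 2)
  C[1][0] = min over k of (A[1][0] + B[0][0] = 0 + 2 = 2, A[1][1] + B[1][0] = 7 + -1 = 6, A[1][2] + B[2][0] = 5 + 8 = 13) = 2 (attained at k = 0)
  C[1][1] = min over k of (A[1][0] + B[0][1] = 0 + -2 = -2, A[1][1] + B[1][1] = 7 + 5 = 12, A[1][2] + B[2][1] = 5 + 1 = 6) = -2 (attained at k = 0)
  C[1][2] = min over k of (A[1][0] + B[0][2] = 0 + 2 = 2, A[1][1] + B[1][2] = 7 + 4 = 11, A[1][2] + B[2][2] = 5 + -3 = 2) = 2 (attained at k = 0)
  C[2][0] = min over k of (A[2][0] + B[0][0] = 4 + 2 = 6, A[2][1] + B[1][0] = 4 + -1 = 3, A[2][2] + B[2][0] = -5 + 8 = 3) = 3 (attained at k = 1)
  C[2][1] = min over k of (A[2][0] + B[0][1] = 4 + -2 = 2, A[2][1] + B[1][1] = 4 + 5 = 9, A[2][2] + B[2][1] = -5 + 1 = -4) = -4 (attained at k = 2)
  C[2][2] = min over k of (A[2][0] + B[0][2] = 4 + 2 = 6, A[2][1] + B[1][2] = 4 + 4 = 8, A[2][2] + B[2][2] = -5 + -3 = -8) = -8 (attained at k = 2)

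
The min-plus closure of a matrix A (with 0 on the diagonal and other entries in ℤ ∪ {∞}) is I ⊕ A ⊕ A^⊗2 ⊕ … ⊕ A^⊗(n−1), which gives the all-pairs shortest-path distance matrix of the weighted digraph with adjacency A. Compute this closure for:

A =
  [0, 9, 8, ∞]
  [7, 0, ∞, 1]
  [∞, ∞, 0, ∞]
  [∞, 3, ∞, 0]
Closure =
  [0, 9, 8, 10]
  [7, 0, 15, 1]
  [∞, ∞, 0, ∞]
  [10, 3, 18, 0]

This is the Floyd-Warshall all-pairs shortest-path computation. For each intermediate vertex k = 0, 1, …, 3, update dist[i][j] ← min(dist[i][j], dist[i][k] + dist[k][j]). The final matrix gives, for each (i, j), the minimum total weight of any directed path from i to j (possibly empty when i = j).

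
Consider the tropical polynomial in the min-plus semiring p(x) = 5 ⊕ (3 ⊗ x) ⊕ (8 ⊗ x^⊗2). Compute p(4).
p(4) = 5

A tropical monomial a ⊗ x^⊗i evaluates to a + i · x. Evaluating each term at x = 4:
  Term 0 contributes 5 + 0 · 4 = 5
  Term 1 contributes 3 + 1 · 4 = 7
  Term 2 contributes 8 + 2 · 4 = 16
p(4) = ⊕ of these = min[5, 7, 16] = 5.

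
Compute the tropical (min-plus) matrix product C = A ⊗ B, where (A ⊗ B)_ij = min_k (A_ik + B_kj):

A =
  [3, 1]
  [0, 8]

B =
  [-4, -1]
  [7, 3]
A ⊗ B =
  [-1, 2]
  [-4, -1]

Apply the min-plus product entry-by-entry:
  C[0][0] = min over k of (A[0][0] + B[0][0] = 3 + -4 = -1, A[0][1] + B[1][0] = 1 + 7 = 8) = -1 (attained at k = 0)
  C[0][1] = min over k of (A[0][0] + B[0][1] = 3 + -1 = 2, A[0][1] + B[1][1] = 1 + 3 = 4) = 2 (attained at k = 0)
  C[1][0] = min over k of (A[1][0] + B[0][0] = 0 + -4 = -4, A[1][1] + B[1][0] = 8 + 7 = 15) = -4 (attained at k = 0)
  C[1][1] = min over k of (A[1][0] + B[0][1] = 0 + -1 = -1, A[1][1] + B[1][1] = 8 + 3 = 11) = -1 (attained at k = 0)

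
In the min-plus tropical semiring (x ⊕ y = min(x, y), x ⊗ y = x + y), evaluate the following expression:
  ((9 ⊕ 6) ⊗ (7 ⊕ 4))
((9 ⊕ 6) ⊗ (7 ⊕ 4)) = 10

Expand innermost to outermost. Recall ⊕ takes the minimum of its arguments and ⊗ takes their sum. Working out the expression ((9 ⊕ 6) ⊗ (7 ⊕ 4)) gives 10.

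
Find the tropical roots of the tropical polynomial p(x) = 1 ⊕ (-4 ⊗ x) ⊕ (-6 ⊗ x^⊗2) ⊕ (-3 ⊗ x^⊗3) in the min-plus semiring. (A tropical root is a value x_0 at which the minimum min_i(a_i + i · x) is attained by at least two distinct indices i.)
Roots: {-3, 2, 5}

Each tropical root is a break point of the lower envelope of the lines y = a_i + i · x (there are 4 lines, with slopes 0, 1, ..., 3). Only the lines that attain the minimum somewhere contribute to roots; other lines are dominated. Here the surviving (envelope) indices are i = 3, i = 2, i = 1, i = 0.
Intersections between consecutive envelope lines give the roots: for adjacent envelope indices i < j the intersection is x = (a_i − a_j) / (j − i). Reading off the sorted break points: {-3, 2, 5}.
Verification: at each break x_0, at least two indices attain the minimum of min_i(a_i + i · x_0).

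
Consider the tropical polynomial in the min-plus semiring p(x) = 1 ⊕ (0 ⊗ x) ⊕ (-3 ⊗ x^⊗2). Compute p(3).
p(3) = 1

A tropical monomial a ⊗ x^⊗i evaluates to a + i · x. Evaluating each term at x = 3:
  Term 0 contributes 1 + 0 · 3 = 1
  Term 1 contributes 0 + 1 · 3 = 3
  Term 2 contributes -3 + 2 · 3 = 3
p(3) = ⊕ of these = min[1, 3, 3] = 1.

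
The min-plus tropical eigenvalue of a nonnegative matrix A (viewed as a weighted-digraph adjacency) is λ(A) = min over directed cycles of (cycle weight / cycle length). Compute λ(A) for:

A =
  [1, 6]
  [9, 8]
λ(A) = 1

Enumerate directed cycles and compute their means (weight / length). Sample:
  cycle 0 → 0: weight = 1, length = 1, mean = 1/1 ≈ 1.000
  cycle 1 → 1: weight = 8, length = 1, mean = 8/1 ≈ 8.000
  cycle 0 → 1 → 0: weight = 15, length = 2, mean = 15/2 ≈ 7.500
  cycle 1 → 0 → 1: weight = 15, length = 2, mean = 15/2 ≈ 7.500
Minimum mean = 1.000, attained e.g. along the cycle 0 → 0 with weight 1 and length 1. So λ(A) = 1/1 = 1.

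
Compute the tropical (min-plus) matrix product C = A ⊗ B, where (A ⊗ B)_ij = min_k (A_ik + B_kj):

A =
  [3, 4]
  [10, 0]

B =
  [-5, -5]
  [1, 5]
A ⊗ B =
  [-2, -2]
  [1, 5]

Apply the min-plus product entry-by-entry:
  C[0][0] = min over k of (A[0][0] + B[0][0] = 3 + -5 = -2, A[0][1] + B[1][0] = 4 + 1 = 5) = -2 (attained at k = 0)
  C[0][1] = min over k of (A[0][0] + B[0][1] = 3 + -5 = -2, A[0][1] + B[1][1] = 4 + 5 = 9) = -2 (attained at k = 0)
  C[1][0] = min over k of (A[1][0] + B[0][0] = 10 + -5 = 5, A[1][1] + B[1][0] = 0 + 1 = 1) = 1 (attained at k = 1)
  C[1][1] = min over k of (A[1][0] + B[0][1] = 10 + -5 = 5, A[1][1] + B[1][1] = 0 + 5 = 5) = 5 (attained at k = 0)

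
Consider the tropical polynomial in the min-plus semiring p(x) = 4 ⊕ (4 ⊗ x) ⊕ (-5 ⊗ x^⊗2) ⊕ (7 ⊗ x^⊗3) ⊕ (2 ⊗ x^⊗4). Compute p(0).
p(0) = -5

A tropical monomial a ⊗ x^⊗i evaluates to a + i · x. Evaluating each term at x = 0:
  Term 0 contributes 4 + 0 · 0 = 4
  Term 1 contributes 4 + 1 · 0 = 4
  Term 2 contributes -5 + 2 · 0 = -5
  Term 3 contributes 7 + 3 · 0 = 7
  Term 4 contributes 2 + 4 · 0 = 2
p(0) = ⊕ of these = min[4, 4, -5, 7, 2] = -5.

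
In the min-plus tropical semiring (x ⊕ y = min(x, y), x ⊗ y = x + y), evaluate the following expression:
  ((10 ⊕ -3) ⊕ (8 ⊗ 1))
((10 ⊕ -3) ⊕ (8 ⊗ 1)) = -3

Expand innermost to outermost. Recall ⊕ takes the minimum of its arguments and ⊗ takes their sum. Working out the expression ((10 ⊕ -3) ⊕ (8 ⊗ 1)) gives -3.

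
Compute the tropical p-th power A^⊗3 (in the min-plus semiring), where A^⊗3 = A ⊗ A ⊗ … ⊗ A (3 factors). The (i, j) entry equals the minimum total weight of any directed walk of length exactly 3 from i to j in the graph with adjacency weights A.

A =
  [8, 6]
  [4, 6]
A^⊗3 =
  [16, 16]
  [14, 16]

Each entry (A^⊗3)_ij equals the minimum over all length-3 walks i = v_0 → v_1 → … → v_3 = j of Σ_t A[v_t][v_{t+1}]. For example, for (i, j) = (0, 1) we minimise over 4 possible intermediate vertex sequences; the minimum is 16, attained along the walk 0 → 1 → 0 → 1.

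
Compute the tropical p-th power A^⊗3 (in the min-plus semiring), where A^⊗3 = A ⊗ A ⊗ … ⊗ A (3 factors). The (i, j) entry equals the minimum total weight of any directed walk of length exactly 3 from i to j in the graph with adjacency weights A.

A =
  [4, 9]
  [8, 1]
A^⊗3 =
  [12, 11]
  [10, 3]

Each entry (A^⊗3)_ij equals the minimum over all length-3 walks i = v_0 → v_1 → … → v_3 = j of Σ_t A[v_t][v_{t+1}]. For example, for (i, j) = (0, 1) we minimise over 4 possible intermediate vertex sequences; the minimum is 11, attained along the walk 0 → 1 → 1 → 1.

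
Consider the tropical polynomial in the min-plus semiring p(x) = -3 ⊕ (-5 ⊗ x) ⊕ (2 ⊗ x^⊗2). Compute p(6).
p(6) = -3

A tropical monomial a ⊗ x^⊗i evaluates to a + i · x. Evaluating each term at x = 6:
  Term 0 contributes -3 + 0 · 6 = -3
  Term 1 contributes -5 + 1 · 6 = 1
  Term 2 contributes 2 + 2 · 6 = 14
p(6) = ⊕ of these = min[-3, 1, 14] = -3.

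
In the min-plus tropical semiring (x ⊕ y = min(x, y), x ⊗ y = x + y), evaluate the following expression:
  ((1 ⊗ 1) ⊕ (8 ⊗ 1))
((1 ⊗ 1) ⊕ (8 ⊗ 1)) = 2

Expand innermost to outermost. Recall ⊕ takes the minimum of its arguments and ⊗ takes their sum. Working out the expression ((1 ⊗ 1) ⊕ (8 ⊗ 1)) gives 2.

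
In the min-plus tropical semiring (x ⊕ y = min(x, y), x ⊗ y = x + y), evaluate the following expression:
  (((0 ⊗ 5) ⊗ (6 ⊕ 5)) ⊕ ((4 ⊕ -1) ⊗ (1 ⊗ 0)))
(((0 ⊗ 5) ⊗ (6 ⊕ 5)) ⊕ ((4 ⊕ -1) ⊗ (1 ⊗ 0))) = 0

Expand innermost to outermost. Recall ⊕ takes the minimum of its arguments and ⊗ takes their sum. Working out the expression (((0 ⊗ 5) ⊗ (6 ⊕ 5)) ⊕ ((4 ⊕ -1) ⊗ (1 ⊗ 0))) gives 0.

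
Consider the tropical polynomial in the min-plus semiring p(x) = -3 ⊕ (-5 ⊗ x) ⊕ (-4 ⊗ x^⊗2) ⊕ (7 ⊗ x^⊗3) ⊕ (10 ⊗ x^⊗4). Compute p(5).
p(5) = -3

A tropical monomial a ⊗ x^⊗i evaluates to a + i · x. Evaluating each term at x = 5:
  Term 0 contributes -3 + 0 · 5 = -3
  Term 1 contributes -5 + 1 · 5 = 0
  Term 2 contributes -4 + 2 · 5 = 6
  Term 3 contributes 7 + 3 · 5 = 22
  Term 4 contributes 10 + 4 · 5 = 30
p(5) = ⊕ of these = min[-3, 0, 6, 22, 30] = -3.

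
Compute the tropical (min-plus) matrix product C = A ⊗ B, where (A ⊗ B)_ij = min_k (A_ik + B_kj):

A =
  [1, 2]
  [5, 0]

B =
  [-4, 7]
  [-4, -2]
A ⊗ B =
  [-3, 0]
  [-4, -2]

Apply the min-plus product entry-by-entry:
  C[0][0] = min over k of (A[0][0] + B[0][0] = 1 + -4 = -3, A[0][1] + B[1][0] = 2 + -4 = -2) = -3 (attained at k = 0)
  C[0][1] = min over k of (A[0][0] + B[0][1] = 1 + 7 = 8, A[0][1] + B[1][1] = 2 + -2 = 0) = 0 (attained at k = 1)
  C[1][0] = min over k of (A[1][0] + B[0][0] = 5 + -4 = 1, A[1][1] + B[1][0] = 0 + -4 = -4) = -4 (attained at k = 1)
  C[1][1] = min over k of (A[1][0] + B[0][1] = 5 + 7 = 12, A[1][1] + B[1][1] = 0 + -2 = -2) = -2 (attained at k = 1)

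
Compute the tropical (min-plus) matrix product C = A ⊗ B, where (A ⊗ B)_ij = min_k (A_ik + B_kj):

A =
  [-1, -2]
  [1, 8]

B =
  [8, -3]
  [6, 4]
A ⊗ B =
  [4, -4]
  [9, -2]

Apply the min-plus product entry-by-entry:
  C[0][0] = min over k of (A[0][0] + B[0][0] = -1 + 8 = 7, A[0][1] + B[1][0] = -2 + 6 = 4) = 4 (attained at k = 1)
  C[0][1] = min over k of (A[0][0] + B[0][1] = -1 + -3 = -4, A[0][1] + B[1][1] = -2 + 4 = 2) = -4 (attained at k = 0)
  C[1][0] = min over k of (A[1][0] + B[0][0] = 1 + 8 = 9, A[1][1] + B[1][0] = 8 + 6 = 14) = 9 (attained at k = 0)
  C[1][1] = min over k of (A[1][0] + B[0][1] = 1 + -3 = -2, A[1][1] + B[1][1] = 8 + 4 = 12) = -2 (attained at k = 0)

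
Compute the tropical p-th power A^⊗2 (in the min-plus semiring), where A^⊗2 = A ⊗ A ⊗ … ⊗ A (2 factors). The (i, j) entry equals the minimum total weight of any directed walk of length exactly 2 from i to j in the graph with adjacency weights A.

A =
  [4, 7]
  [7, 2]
A^⊗2 =
  [8, 9]
  [9, 4]

Each entry (A^⊗2)_ij equals the minimum over all length-2 walks i = v_0 → v_1 → … → v_2 = j of Σ_t A[v_t][v_{t+1}]. For example, for (i, j) = (0, 1) we minimise over 2 possible intermediate vertex sequences; the minimum is 9, attained along the walk 0 → 1 → 1.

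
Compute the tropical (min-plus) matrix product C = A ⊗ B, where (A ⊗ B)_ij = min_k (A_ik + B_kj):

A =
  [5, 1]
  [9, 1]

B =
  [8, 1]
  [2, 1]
A ⊗ B =
  [3, 2]
  [3, 2]

Apply the min-plus product entry-by-entry:
  C[0][0] = min over k of (A[0][0] + B[0][0] = 5 + 8 = 13, A[0][1] + B[1][0] = 1 + 2 = 3) = 3 (attained at k = 1)
  C[0][1] = min over k of (A[0][0] + B[0][1] = 5 + 1 = 6, A[0][1] + B[1][1] = 1 + 1 = 2) = 2 (attained at k = 1)
  C[1][0] = min over k of (A[1][0] + B[0][0] = 9 + 8 = 17, A[1][1] + B[1][0] = 1 + 2 = 3) = 3 (attained at k = 1)
  C[1][1] = min over k of (A[1][0] + B[0][1] = 9 + 1 = 10, A[1][1] + B[1][1] = 1 + 1 = 2) = 2 (attained at k = 1)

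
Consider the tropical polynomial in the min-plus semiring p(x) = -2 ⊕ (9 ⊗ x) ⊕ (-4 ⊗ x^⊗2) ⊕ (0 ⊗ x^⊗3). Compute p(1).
p(1) = -2

A tropical monomial a ⊗ x^⊗i evaluates to a + i · x. Evaluating each term at x = 1:
  Term 0 contributes -2 + 0 · 1 = -2
  Term 1 contributes 9 + 1 · 1 = 10
  Term 2 contributes -4 + 2 · 1 = -2
  Term 3 contributes 0 + 3 · 1 = 3
p(1) = ⊕ of these = min[-2, 10, -2, 3] = -2.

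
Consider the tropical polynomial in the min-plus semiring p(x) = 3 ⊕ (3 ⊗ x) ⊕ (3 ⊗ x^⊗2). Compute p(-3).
p(-3) = -3

A tropical monomial a ⊗ x^⊗i evaluates to a + i · x. Evaluating each term at x = -3:
  Term 0 contributes 3 + 0 · -3 = 3
  Term 1 contributes 3 + 1 · -3 = 0
  Term 2 contributes 3 + 2 · -3 = -3
p(-3) = ⊕ of these = min[3, 0, -3] = -3.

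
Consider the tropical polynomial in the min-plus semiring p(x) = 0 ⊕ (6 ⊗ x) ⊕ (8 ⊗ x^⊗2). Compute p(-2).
p(-2) = 0

A tropical monomial a ⊗ x^⊗i evaluates to a + i · x. Evaluating each term at x = -2:
  Term 0 contributes 0 + 0 · -2 = 0
  Term 1 contributes 6 + 1 · -2 = 4
  Term 2 contributes 8 + 2 · -2 = 4
p(-2) = ⊕ of these = min[0, 4, 4] = 0.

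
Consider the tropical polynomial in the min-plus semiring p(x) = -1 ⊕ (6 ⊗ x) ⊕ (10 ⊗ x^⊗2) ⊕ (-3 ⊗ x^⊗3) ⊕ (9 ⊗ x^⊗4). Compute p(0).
p(0) = -3

A tropical monomial a ⊗ x^⊗i evaluates to a + i · x. Evaluating each term at x = 0:
  Term 0 contributes -1 + 0 · 0 = -1
  Term 1 contributes 6 + 1 · 0 = 6
  Term 2 contributes 10 + 2 · 0 = 10
  Term 3 contributes -3 + 3 · 0 = -3
  Term 4 contributes 9 + 4 · 0 = 9
p(0) = ⊕ of these = min[-1, 6, 10, -3, 9] = -3.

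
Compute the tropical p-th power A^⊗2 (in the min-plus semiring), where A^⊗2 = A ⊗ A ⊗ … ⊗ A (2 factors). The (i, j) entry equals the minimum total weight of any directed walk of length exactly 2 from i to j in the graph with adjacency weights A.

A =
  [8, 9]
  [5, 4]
A^⊗2 =
  [14, 13]
  [9, 8]

Each entry (A^⊗2)_ij equals the minimum over all length-2 walks i = v_0 → v_1 → … → v_2 = j of Σ_t A[v_t][v_{t+1}]. For example, for (i, j) = (0, 1) we minimise over 2 possible intermediate vertex sequences; the minimum is 13, attained along the walk 0 → 1 → 1.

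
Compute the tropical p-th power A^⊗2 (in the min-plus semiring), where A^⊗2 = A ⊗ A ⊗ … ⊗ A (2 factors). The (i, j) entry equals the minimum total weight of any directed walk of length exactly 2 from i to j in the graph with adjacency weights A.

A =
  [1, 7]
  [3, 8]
A^⊗2 =
  [2, 8]
  [4, 10]

Each entry (A^⊗2)_ij equals the minimum over all length-2 walks i = v_0 → v_1 → … → v_2 = j of Σ_t A[v_t][v_{t+1}]. For example, for (i, j) = (0, 1) we minimise over 2 possible intermediate vertex sequences; the minimum is 8, attained along the walk 0 → 0 → 1.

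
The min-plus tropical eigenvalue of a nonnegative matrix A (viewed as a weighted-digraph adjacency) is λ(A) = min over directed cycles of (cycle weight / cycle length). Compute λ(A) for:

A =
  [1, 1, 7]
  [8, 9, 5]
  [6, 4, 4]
λ(A) = 1

Enumerate directed cycles and compute their means (weight / length). Sample:
  cycle 0 → 0: weight = 1, length = 1, mean = 1/1 ≈ 1.000
  cycle 1 → 1: weight = 9, length = 1, mean = 9/1 ≈ 9.000
  cycle 2 → 2: weight = 4, length = 1, mean = 4/1 ≈ 4.000
  cycle 0 → 1 → 0: weight = 9, length = 2, mean = 9/2 ≈ 4.500
  cycle 0 → 2 → 0: weight = 13, length = 2, mean = 13/2 ≈ 6.500
  cycle 1 → 0 → 1: weight = 9, length = 2, mean = 9/2 ≈ 4.500
Minimum mean = 1.000, attained e.g. along the cycle 0 → 0 with weight 1 and length 1. So λ(A) = 1/1 = 1.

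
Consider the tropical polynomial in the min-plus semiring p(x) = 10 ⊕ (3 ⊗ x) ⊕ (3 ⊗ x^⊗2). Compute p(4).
p(4) = 7

A tropical monomial a ⊗ x^⊗i evaluates to a + i · x. Evaluating each term at x = 4:
  Term 0 contributes 10 + 0 · 4 = 10
  Term 1 contributes 3 + 1 · 4 = 7
  Term 2 contributes 3 + 2 · 4 = 11
p(4) = ⊕ of these = min[10, 7, 11] = 7.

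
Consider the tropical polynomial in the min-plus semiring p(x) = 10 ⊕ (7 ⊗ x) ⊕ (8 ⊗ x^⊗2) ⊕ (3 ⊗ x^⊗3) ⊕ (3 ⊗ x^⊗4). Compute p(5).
p(5) = 10

A tropical monomial a ⊗ x^⊗i evaluates to a + i · x. Evaluating each term at x = 5:
  Term 0 contributes 10 + 0 · 5 = 10
  Term 1 contributes 7 + 1 · 5 = 12
  Term 2 contributes 8 + 2 · 5 = 18
  Term 3 contributes 3 + 3 · 5 = 18
  Term 4 contributes 3 + 4 · 5 = 23
p(5) = ⊕ of these = min[10, 12, 18, 18, 23] = 10.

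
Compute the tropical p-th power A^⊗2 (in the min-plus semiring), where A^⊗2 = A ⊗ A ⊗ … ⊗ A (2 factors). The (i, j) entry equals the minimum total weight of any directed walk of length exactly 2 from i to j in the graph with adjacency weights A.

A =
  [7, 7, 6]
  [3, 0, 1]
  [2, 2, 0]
A^⊗2 =
  [8, 7, 6]
  [3, 0, 1]
  [2, 2, 0]

Each entry (A^⊗2)_ij equals the minimum over all length-2 walks i = v_0 → v_1 → … → v_2 = j of Σ_t A[v_t][v_{t+1}]. For example, for (i, j) = (0, 2) we minimise over 3 possible intermediate vertex sequences; the minimum is 6, attained along the walk 0 → 2 → 2.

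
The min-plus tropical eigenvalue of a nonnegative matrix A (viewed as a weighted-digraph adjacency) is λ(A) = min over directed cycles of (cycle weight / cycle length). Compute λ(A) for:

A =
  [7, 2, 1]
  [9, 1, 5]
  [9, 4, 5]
λ(A) = 1

Enumerate directed cycles and compute their means (weight / length). Sample:
  cycle 0 → 0: weight = 7, length = 1, mean = 7/1 ≈ 7.000
  cycle 1 → 1: weight = 1, length = 1, mean = 1/1 ≈ 1.000
  cycle 2 → 2: weight = 5, length = 1, mean = 5/1 ≈ 5.000
  cycle 0 → 1 → 0: weight = 11, length = 2, mean = 11/2 ≈ 5.500
  cycle 0 → 2 → 0: weight = 10, length = 2, mean = 10/2 ≈ 5.000
  cycle 1 → 0 → 1: weight = 11, length = 2, mean = 11/2 ≈ 5.500
Minimum mean = 1.000, attained e.g. along the cycle 1 → 1 with weight 1 and length 1. So λ(A) = 1/1 = 1.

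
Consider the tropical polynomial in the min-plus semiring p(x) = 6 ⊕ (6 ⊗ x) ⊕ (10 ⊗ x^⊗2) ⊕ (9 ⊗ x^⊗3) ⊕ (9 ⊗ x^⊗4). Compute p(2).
p(2) = 6

A tropical monomial a ⊗ x^⊗i evaluates to a + i · x. Evaluating each term at x = 2:
  Term 0 contributes 6 + 0 · 2 = 6
  Term 1 contributes 6 + 1 · 2 = 8
  Term 2 contributes 10 + 2 · 2 = 14
  Term 3 contributes 9 + 3 · 2 = 15
  Term 4 contributes 9 + 4 · 2 = 17
p(2) = ⊕ of these = min[6, 8, 14, 15, 17] = 6.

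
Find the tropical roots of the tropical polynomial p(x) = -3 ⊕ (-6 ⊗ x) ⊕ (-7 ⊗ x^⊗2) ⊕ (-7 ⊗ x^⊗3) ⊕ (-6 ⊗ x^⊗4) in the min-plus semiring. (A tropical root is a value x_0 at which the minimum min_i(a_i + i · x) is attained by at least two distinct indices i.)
Roots: {-1, 0, 1, 3}

Each tropical root is a break point of the lower envelope of the lines y = a_i + i · x (there are 5 lines, with slopes 0, 1, ..., 4). Only the lines that attain the minimum somewhere contribute to roots; other lines are dominated. Here the surviving (envelope) indices are i = 4, i = 3, i = 2, i = 1, i = 0.
Intersections between consecutive envelope lines give the roots: for adjacent envelope indices i < j the intersection is x = (a_i − a_j) / (j − i). Reading off the sorted break points: {-1, 0, 1, 3}.
Verification: at each break x_0, at least two indices attain the minimum of min_i(a_i + i · x_0).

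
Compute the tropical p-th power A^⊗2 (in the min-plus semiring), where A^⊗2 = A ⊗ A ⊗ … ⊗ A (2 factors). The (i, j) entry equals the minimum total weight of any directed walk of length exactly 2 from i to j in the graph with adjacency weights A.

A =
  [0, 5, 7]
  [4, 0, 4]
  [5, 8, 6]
A^⊗2 =
  [0, 5, 7]
  [4, 0, 4]
  [5, 8, 12]

Each entry (A^⊗2)_ij equals the minimum over all length-2 walks i = v_0 → v_1 → … → v_2 = j of Σ_t A[v_t][v_{t+1}]. For example, for (i, j) = (0, 2) we minimise over 3 possible intermediate vertex sequences; the minimum is 7, attained along the walk 0 → 0 → 2.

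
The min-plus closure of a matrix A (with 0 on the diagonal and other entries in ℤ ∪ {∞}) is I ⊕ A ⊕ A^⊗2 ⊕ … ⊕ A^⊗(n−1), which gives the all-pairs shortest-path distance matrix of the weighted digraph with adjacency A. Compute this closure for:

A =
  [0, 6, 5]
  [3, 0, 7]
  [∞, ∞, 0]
Closure =
  [0, 6, 5]
  [3, 0, 7]
  [∞, ∞, 0]

This is the Floyd-Warshall all-pairs shortest-path computation. For each intermediate vertex k = 0, 1, …, 2, update dist[i][j] ← min(dist[i][j], dist[i][k] + dist[k][j]). The final matrix gives, for each (i, j), the minimum total weight of any directed path from i to j (possibly empty when i = j).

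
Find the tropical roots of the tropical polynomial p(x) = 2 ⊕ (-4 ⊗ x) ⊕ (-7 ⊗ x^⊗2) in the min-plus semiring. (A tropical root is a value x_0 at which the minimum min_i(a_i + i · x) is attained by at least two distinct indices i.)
Roots: {3, 6}

Each tropical root is a break point of the lower envelope of the lines y = a_i + i · x (there are 3 lines, with slopes 0, 1, ..., 2). Only the lines that attain the minimum somewhere contribute to roots; other lines are dominated. Here the surviving (envelope) indices are i = 2, i = 1, i = 0.
Intersections between consecutive envelope lines give the roots: for adjacent envelope indices i < j the intersection is x = (a_i − a_j) / (j − i). Reading off the sorted break points: {3, 6}.
Verification: at each break x_0, at least two indices attain the minimum of min_i(a_i + i · x_0).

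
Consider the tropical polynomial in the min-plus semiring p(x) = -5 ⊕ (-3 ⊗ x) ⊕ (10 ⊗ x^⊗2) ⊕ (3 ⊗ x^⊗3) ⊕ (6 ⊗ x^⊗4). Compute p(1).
p(1) = -5

A tropical monomial a ⊗ x^⊗i evaluates to a + i · x. Evaluating each term at x = 1:
  Term 0 contributes -5 + 0 · 1 = -5
  Term 1 contributes -3 + 1 · 1 = -2
  Term 2 contributes 10 + 2 · 1 = 12
  Term 3 contributes 3 + 3 · 1 = 6
  Term 4 contributes 6 + 4 · 1 = 10
p(1) = ⊕ of these = min[-5, -2, 12, 6, 10] = -5.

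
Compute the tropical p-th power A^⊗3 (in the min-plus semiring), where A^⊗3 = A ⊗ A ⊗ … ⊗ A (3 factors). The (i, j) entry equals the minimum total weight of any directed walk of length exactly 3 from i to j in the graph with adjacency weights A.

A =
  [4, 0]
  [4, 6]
A^⊗3 =
  [8, 4]
  [8, 8]

Each entry (A^⊗3)_ij equals the minimum over all length-3 walks i = v_0 → v_1 → … → v_3 = j of Σ_t A[v_t][v_{t+1}]. For example, for (i, j) = (0, 1) we minimise over 4 possible intermediate vertex sequences; the minimum is 4, attained along the walk 0 → 1 → 0 → 1.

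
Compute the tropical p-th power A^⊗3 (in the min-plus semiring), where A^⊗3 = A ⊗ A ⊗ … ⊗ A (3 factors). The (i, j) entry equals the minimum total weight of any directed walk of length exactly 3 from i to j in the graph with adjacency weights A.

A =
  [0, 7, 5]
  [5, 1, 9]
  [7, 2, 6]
A^⊗3 =
  [0, 7, 5]
  [5, 3, 10]
  [7, 4, 12]

Each entry (A^⊗3)_ij equals the minimum over all length-3 walks i = v_0 → v_1 → … → v_3 = j of Σ_t A[v_t][v_{t+1}]. For example, for (i, j) = (0, 2) we minimise over 9 possible intermediate vertex sequences; the minimum is 5, attained along the walk 0 → 0 → 0 → 2.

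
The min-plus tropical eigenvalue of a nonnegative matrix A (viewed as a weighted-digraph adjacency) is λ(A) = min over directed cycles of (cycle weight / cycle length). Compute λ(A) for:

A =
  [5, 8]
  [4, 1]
λ(A) = 1

Enumerate directed cycles and compute their means (weight / length). Sample:
  cycle 0 → 0: weight = 5, length = 1, mean = 5/1 ≈ 5.000
  cycle 1 → 1: weight = 1, length = 1, mean = 1/1 ≈ 1.000
  cycle 0 → 1 → 0: weight = 12, length = 2, mean = 12/2 ≈ 6.000
  cycle 1 → 0 → 1: weight = 12, length = 2, mean = 12/2 ≈ 6.000
Minimum mean = 1.000, attained e.g. along the cycle 1 → 1 with weight 1 and length 1. So λ(A) = 1/1 = 1.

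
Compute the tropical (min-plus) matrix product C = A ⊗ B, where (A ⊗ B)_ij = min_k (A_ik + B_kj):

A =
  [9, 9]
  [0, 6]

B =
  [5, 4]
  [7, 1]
A ⊗ B =
  [14, 10]
  [5, 4]

Apply the min-plus product entry-by-entry:
  C[0][0] = min over k of (A[0][0] + B[0][0] = 9 + 5 = 14, A[0][1] + B[1][0] = 9 + 7 = 16) = 14 (attained at k = 0)
  C[0][1] = min over k of (A[0][0] + B[0][1] = 9 + 4 = 13, A[0][1] + B[1][1] = 9 + 1 = 10) = 10 (attained at k = 1)
  C[1][0] = min over k of (A[1][0] + B[0][0] = 0 + 5 = 5, A[1][1] + B[1][0] = 6 + 7 = 13) = 5 (attained at k = 0)
  C[1][1] = min over k of (A[1][0] + B[0][1] = 0 + 4 = 4, A[1][1] + B[1][1] = 6 + 1 = 7) = 4 (attained at k = 0)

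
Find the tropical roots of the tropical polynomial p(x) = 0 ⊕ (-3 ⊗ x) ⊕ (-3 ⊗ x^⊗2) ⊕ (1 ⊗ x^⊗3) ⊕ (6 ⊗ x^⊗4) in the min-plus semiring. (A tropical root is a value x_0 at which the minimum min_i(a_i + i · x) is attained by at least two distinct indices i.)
Roots: {-5, -4, 0, 3}

Each tropical root is a break point of the lower envelope of the lines y = a_i + i · x (there are 5 lines, with slopes 0, 1, ..., 4). Only the lines that attain the minimum somewhere contribute to roots; other lines are dominated. Here the surviving (envelope) indices are i = 4, i = 3, i = 2, i = 1, i = 0.
Intersections between consecutive envelope lines give the roots: for adjacent envelope indices i < j the intersection is x = (a_i − a_j) / (j − i). Reading off the sorted break points: {-5, -4, 0, 3}.
Verification: at each break x_0, at least two indices attain the minimum of min_i(a_i + i · x_0).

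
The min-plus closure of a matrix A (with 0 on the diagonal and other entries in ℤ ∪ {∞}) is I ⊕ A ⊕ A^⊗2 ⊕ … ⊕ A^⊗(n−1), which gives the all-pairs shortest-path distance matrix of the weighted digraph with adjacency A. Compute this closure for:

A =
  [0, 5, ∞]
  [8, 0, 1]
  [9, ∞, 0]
Closure =
  [0, 5, 6]
  [8, 0, 1]
  [9, 14, 0]

This is the Floyd-Warshall all-pairs shortest-path computation. For each intermediate vertex k = 0, 1, …, 2, update dist[i][j] ← min(dist[i][j], dist[i][k] + dist[k][j]). The final matrix gives, for each (i, j), the minimum total weight of any directed path from i to j (possibly empty when i = j).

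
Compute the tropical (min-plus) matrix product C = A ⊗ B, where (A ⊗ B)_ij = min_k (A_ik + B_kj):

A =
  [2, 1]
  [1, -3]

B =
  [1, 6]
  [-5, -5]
A ⊗ B =
  [-4, -4]
  [-8, -8]

Apply the min-plus product entry-by-entry:
  C[0][0] = min over k of (A[0][0] + B[0][0] = 2 + 1 = 3, A[0][1] + B[1][0] = 1 + -5 = -4) = -4 (attained at k = 1)
  C[0][1] = min over k of (A[0][0] + B[0][1] = 2 + 6 = 8, A[0][1] + B[1][1] = 1 + -5 = -4) = -4 (attained at k = 1)
  C[1][0] = min over k of (A[1][0] + B[0][0] = 1 + 1 = 2, A[1][1] + B[1][0] = -3 + -5 = -8) = -8 (attained at k = 1)
  C[1][1] = min over k of (A[1][0] + B[0][1] = 1 + 6 = 7, A[1][1] + B[1][1] = -3 + -5 = -8) = -8 (attained at k = 1)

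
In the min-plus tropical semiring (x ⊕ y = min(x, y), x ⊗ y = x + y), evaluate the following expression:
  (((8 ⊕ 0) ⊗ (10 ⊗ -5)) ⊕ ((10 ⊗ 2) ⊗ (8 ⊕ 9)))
(((8 ⊕ 0) ⊗ (10 ⊗ -5)) ⊕ ((10 ⊗ 2) ⊗ (8 ⊕ 9))) = 5

Expand innermost to outermost. Recall ⊕ takes the minimum of its arguments and ⊗ takes their sum. Working out the expression (((8 ⊕ 0) ⊗ (10 ⊗ -5)) ⊕ ((10 ⊗ 2) ⊗ (8 ⊕ 9))) gives 5.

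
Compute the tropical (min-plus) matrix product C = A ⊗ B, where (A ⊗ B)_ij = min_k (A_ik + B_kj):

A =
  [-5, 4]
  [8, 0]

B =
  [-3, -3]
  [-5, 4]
A ⊗ B =
  [-8, -8]
  [-5, 4]

Apply the min-plus product entry-by-entry:
  C[0][0] = min over k of (A[0][0] + B[0][0] = -5 + -3 = -8, A[0][1] + B[1][0] = 4 + -5 = -1) = -8 (attained at k = 0)
  C[0][1] = min over k of (A[0][0] + B[0][1] = -5 + -3 = -8, A[0][1] + B[1][1] = 4 + 4 = 8) = -8 (attained at k = 0)
  C[1][0] = min over k of (A[1][0] + B[0][0] = 8 + -3 = 5, A[1][1] + B[1][0] = 0 + -5 = -5) = -5 (attained at k = 1)
  C[1][1] = min over k of (A[1][0] + B[0][1] = 8 + -3 = 5, A[1][1] + B[1][1] = 0 + 4 = 4) = 4 (attained at k = 1)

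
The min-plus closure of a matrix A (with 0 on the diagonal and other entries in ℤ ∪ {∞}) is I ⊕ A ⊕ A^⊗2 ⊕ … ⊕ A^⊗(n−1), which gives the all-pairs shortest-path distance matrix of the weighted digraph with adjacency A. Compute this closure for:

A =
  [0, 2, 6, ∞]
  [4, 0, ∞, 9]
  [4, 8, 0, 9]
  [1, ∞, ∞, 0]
Closure =
  [0, 2, 6, 11]
  [4, 0, 10, 9]
  [4, 6, 0, 9]
  [1, 3, 7, 0]

This is the Floyd-Warshall all-pairs shortest-path computation. For each intermediate vertex k = 0, 1, …, 3, update dist[i][j] ← min(dist[i][j], dist[i][k] + dist[k][j]). The final matrix gives, for each (i, j), the minimum total weight of any directed path from i to j (possibly empty when i = j).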